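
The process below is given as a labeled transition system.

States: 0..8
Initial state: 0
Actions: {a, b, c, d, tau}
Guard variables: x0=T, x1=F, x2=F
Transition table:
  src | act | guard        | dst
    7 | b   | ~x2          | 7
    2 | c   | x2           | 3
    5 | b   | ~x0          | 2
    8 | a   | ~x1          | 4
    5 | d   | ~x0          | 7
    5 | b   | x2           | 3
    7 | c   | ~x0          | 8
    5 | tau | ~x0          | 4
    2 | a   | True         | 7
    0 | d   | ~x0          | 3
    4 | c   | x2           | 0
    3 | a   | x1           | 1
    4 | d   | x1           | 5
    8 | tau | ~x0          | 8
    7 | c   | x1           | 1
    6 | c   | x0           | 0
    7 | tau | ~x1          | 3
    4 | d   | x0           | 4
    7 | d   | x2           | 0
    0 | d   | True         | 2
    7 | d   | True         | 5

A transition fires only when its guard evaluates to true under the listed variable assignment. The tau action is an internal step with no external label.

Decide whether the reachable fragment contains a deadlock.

Answer: DEADLOCK at state 3

Working:
Reachable = {0,2,3,5,7}
  0: d→2  [deg 1]
  2: a→7  [deg 1]
  3: ∅  [no exit]
  5: ∅  [no exit]
  7: b→7  d→5  tau→3  [deg 3]
Path to 3: d·a·tau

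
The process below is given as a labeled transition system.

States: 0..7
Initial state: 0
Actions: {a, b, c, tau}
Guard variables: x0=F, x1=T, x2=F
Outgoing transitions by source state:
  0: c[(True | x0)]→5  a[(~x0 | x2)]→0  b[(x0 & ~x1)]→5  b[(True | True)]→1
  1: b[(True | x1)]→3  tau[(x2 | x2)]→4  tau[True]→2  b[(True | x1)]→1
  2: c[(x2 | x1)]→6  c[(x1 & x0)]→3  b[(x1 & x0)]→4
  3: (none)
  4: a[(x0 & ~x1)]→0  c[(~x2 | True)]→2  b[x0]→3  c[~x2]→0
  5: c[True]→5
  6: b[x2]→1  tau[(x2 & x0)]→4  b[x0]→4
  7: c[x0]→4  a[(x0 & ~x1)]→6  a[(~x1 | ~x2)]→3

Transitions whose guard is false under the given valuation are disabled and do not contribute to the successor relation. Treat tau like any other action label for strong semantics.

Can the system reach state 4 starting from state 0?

Answer: UNREACHABLE

Trace:
After dropping false guards: 11 live edges.
depth 0: {0}
depth 1: {1,5}  cumulative {0,1,5}
depth 2: {2,3}  cumulative {0,1,2,3,5}
depth 3: {6}  cumulative {0,1,2,3,5,6}
Reachable = {0,1,2,3,5,6}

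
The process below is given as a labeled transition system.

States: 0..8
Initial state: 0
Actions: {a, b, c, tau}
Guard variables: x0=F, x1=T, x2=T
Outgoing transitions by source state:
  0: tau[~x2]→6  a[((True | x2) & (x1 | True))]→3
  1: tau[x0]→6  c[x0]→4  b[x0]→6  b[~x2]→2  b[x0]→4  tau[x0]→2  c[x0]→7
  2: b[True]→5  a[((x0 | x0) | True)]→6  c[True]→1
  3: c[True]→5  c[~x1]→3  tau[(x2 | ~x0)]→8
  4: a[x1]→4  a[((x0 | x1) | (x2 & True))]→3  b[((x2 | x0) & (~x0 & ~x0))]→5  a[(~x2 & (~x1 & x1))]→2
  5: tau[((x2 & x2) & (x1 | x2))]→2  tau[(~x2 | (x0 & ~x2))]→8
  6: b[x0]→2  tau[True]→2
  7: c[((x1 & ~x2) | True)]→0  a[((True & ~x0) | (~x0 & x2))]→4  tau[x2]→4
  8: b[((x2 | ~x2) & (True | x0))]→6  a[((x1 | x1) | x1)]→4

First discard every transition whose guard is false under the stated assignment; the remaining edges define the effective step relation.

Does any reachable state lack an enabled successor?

Reachable = {0,1,2,3,4,5,6,8}
  0: a→3  [1 exit(s)]
  1: ∅  [no exit]
  2: a→6  b→5  c→1  [3 exit(s)]
  3: c→5  tau→8  [2 exit(s)]
  4: a→3  a→4  b→5  [3 exit(s)]
  5: tau→2  [1 exit(s)]
  6: tau→2  [1 exit(s)]
  8: a→4  b→6  [2 exit(s)]
witness 1: a·c·tau·c

Answer: DEADLOCK at state 1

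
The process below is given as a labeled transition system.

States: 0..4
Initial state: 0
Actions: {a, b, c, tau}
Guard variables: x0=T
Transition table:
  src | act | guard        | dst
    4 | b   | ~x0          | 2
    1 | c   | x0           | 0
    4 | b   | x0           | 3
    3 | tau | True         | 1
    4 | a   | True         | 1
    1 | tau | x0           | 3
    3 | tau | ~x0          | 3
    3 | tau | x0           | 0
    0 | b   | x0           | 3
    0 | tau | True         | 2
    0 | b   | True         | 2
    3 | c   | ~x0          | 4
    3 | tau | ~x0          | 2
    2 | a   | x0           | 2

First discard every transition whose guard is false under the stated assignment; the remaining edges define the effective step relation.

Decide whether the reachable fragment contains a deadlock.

R = {0,1,2,3}
  0: b→2  b→3  tau→2  [3 exit(s)]
  1: c→0  tau→3  [2 exit(s)]
  2: a→2  [1 exit(s)]
  3: tau→0  tau→1  [2 exit(s)]

Answer: DEADLOCK-FREE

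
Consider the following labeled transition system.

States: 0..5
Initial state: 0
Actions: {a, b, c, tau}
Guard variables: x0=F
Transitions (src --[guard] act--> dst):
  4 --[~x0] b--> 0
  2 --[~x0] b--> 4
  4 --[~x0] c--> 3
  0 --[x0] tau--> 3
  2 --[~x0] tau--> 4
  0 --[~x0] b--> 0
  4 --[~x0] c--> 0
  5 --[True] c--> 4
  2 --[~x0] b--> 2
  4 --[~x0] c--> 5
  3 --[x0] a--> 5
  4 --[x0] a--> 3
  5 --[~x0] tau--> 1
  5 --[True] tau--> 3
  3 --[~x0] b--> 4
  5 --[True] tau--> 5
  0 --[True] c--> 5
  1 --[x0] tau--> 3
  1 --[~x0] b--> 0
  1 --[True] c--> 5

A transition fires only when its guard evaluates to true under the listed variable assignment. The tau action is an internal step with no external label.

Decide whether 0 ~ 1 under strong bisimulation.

Answer: BISIMILAR

Analysis:
Refine partition for ~:
  P[0] = {{0,1,2,3,4,5}}
  P[1] = {{0,1,4},{2},{3},{5}}
  P[2] = {{0,1},{2},{3},{4},{5}}
stable after 3 split(s): 5 block(s)
[0]={0,1}  [1]={0,1}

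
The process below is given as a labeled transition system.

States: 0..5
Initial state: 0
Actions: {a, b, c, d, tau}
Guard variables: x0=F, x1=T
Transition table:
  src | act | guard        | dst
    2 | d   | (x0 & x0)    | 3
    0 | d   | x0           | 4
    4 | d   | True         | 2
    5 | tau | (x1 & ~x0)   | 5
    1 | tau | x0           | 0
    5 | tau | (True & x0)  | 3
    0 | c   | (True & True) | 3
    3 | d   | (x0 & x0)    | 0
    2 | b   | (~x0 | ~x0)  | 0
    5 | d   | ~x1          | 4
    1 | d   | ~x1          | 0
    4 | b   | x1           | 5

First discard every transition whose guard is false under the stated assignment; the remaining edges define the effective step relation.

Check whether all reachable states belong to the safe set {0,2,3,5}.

Safe = {0,2,3,5}
R = {0,3}
  0: ✓
  3: ✓

Answer: INVARIANT HOLDS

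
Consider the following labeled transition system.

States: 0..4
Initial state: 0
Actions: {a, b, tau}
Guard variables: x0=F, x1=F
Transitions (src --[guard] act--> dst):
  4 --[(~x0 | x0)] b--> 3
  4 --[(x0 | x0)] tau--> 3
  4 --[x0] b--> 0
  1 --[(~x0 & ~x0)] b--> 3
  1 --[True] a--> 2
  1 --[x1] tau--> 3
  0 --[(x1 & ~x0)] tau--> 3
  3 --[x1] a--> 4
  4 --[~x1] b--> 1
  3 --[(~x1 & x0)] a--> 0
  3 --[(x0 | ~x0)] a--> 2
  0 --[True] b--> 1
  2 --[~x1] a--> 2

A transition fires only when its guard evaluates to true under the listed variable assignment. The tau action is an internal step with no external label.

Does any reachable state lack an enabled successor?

R = {0,1,2,3}
  0: b→1  [1 out]
  1: a→2  b→3  [2 out]
  2: a→2  [1 out]
  3: a→2  [1 out]

Answer: DEADLOCK-FREE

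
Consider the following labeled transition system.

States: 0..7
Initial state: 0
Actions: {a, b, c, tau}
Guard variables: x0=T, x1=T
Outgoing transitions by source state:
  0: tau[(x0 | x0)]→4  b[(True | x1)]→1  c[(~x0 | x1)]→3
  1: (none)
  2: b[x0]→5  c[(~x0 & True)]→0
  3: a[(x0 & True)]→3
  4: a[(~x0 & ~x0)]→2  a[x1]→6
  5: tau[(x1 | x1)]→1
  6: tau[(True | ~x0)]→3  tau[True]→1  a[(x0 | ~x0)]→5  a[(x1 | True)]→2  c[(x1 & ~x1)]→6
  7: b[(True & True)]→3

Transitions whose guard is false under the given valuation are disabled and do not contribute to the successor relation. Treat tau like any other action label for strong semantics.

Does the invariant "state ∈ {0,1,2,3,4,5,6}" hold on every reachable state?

Answer: INVARIANT HOLDS

Trace:
Allowed set {0,1,2,3,4,5,6}
Reachable = {0,1,2,3,4,5,6}
  0: ok
  1: ok
  2: ok
  3: ok
  4: ok
  5: ok
  6: ok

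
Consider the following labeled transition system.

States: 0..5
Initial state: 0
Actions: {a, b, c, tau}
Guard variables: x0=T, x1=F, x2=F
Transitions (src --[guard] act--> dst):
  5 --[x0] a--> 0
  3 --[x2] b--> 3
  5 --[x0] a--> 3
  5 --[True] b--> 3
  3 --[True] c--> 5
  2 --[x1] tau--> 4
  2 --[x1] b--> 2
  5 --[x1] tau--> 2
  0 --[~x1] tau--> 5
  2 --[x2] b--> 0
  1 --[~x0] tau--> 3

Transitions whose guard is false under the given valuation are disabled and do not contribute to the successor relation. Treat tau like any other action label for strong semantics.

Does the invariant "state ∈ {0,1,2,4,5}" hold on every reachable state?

Inv-set: {0,1,2,4,5}
R = {0,3,5}
  0: safe
  3: outside
  5: safe
counterexample path to 3: tau·a

Answer: INVARIANT VIOLATED at state 3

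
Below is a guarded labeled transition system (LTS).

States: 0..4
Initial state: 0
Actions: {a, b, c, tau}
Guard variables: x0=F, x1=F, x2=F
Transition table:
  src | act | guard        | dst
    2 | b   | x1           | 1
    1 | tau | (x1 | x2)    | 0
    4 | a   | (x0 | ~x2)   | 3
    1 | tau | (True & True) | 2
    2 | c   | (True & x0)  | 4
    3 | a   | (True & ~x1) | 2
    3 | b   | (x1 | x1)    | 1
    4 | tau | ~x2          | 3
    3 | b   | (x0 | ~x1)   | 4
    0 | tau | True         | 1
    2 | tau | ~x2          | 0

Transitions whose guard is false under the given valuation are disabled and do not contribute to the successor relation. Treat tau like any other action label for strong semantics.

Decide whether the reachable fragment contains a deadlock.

R = {0,1,2}
  0: tau→1  [1 exit(s)]
  1: tau→2  [1 exit(s)]
  2: tau→0  [1 exit(s)]

Answer: DEADLOCK-FREE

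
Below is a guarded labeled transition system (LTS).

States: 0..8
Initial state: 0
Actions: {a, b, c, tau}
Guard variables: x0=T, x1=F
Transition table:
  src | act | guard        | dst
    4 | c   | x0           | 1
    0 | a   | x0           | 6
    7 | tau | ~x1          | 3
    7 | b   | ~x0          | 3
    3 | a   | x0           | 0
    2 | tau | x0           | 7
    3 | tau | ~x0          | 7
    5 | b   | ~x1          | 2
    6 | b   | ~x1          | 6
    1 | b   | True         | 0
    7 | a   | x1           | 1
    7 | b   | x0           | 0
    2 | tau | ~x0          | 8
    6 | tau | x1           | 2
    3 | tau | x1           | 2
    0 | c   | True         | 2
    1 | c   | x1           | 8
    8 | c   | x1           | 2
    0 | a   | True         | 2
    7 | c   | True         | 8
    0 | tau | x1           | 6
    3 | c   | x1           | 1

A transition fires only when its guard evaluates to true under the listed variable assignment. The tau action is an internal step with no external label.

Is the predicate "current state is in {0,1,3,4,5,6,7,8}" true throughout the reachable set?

Answer: INVARIANT VIOLATED at state 2

Analysis:
Allowed set {0,1,3,4,5,6,7,8}
R = {0,2,3,6,7,8}
  0: ✓
  2: outside
  3: ✓
  6: ✓
  7: ✓
  8: ✓
reach 2 via a — violates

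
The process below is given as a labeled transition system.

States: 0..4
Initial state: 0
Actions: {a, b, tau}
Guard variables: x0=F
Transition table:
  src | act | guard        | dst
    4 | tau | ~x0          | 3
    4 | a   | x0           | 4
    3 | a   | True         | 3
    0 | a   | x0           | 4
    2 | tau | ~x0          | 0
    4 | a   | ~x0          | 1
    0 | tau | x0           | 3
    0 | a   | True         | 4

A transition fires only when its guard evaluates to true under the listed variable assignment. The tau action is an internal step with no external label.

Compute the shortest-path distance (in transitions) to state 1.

Breadth-first toward 1:
  L0 = {0}
  L1 = {4}
  L2 = {1,3}
depth(1)=2, e.g. a·a

Answer: 2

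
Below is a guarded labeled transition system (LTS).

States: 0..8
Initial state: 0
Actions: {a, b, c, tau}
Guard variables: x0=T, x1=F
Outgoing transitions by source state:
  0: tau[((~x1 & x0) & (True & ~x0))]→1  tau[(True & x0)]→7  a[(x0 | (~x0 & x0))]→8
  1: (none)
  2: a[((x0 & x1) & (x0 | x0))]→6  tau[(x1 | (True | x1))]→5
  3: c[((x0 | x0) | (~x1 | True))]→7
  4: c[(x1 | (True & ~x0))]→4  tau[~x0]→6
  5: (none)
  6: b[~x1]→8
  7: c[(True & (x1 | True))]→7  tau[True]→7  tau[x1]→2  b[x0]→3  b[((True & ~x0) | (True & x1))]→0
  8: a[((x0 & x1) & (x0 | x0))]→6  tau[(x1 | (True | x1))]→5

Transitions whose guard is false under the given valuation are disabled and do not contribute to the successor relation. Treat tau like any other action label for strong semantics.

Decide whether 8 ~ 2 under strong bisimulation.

Answer: BISIMILAR

Working:
Compute ~ classes (split until stable):
  round 0: {{0,1,2,3,4,5,6,7,8}}
  round 1: {{0},{1,4,5},{2,8},{3},{6},{7}}
Fixed point at round 2; 6 class(es).
8∈{2,8}, 2∈{2,8}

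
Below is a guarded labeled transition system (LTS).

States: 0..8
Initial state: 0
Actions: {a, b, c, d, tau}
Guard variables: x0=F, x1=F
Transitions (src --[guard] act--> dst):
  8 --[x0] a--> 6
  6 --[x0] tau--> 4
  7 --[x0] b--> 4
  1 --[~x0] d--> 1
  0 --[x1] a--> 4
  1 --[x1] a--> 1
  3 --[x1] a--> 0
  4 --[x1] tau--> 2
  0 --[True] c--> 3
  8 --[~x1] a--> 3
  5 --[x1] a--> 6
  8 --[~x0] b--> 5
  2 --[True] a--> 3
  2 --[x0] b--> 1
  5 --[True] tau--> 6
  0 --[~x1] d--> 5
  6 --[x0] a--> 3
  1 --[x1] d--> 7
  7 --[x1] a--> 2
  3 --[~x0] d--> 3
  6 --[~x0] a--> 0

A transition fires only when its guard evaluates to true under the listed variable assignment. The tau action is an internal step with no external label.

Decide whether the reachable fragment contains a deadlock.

Answer: DEADLOCK-FREE

Working:
Reachable = {0,3,5,6}
  0: c→3  d→5  [deg 2]
  3: d→3  [deg 1]
  5: tau→6  [deg 1]
  6: a→0  [deg 1]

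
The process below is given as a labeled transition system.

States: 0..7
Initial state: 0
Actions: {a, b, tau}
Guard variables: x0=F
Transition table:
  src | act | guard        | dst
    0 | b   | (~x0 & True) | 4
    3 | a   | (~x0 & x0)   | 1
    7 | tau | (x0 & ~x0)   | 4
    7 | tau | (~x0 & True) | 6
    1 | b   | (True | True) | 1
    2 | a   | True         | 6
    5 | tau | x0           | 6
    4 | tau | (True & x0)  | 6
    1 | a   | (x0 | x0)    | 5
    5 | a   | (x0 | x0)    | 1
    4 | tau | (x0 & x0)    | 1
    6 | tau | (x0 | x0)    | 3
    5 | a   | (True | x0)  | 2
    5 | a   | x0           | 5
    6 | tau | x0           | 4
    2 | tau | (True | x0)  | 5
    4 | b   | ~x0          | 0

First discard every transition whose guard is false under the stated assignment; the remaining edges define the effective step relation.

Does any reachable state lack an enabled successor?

Answer: DEADLOCK-FREE

Analysis:
R = {0,4}
  0: b→4  [1 exit(s)]
  4: b→0  [1 exit(s)]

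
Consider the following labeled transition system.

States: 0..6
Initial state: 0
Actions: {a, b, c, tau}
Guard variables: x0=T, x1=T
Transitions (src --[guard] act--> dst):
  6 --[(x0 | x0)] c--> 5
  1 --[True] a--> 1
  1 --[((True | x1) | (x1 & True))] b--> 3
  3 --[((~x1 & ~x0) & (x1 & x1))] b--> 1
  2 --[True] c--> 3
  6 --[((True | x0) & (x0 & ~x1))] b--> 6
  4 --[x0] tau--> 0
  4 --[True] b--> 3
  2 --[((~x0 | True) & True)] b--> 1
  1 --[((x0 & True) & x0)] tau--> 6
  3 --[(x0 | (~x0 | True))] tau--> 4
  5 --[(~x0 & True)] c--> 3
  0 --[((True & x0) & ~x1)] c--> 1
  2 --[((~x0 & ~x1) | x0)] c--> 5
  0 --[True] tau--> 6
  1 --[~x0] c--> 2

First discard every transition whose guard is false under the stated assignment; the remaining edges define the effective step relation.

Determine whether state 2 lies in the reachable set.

After dropping false guards: 11 live edges.
Layer 0: {0}
Layer 1: {6}  now seen {0,6}
Layer 2: {5}  now seen {0,5,6}
R = {0,5,6}

Answer: UNREACHABLE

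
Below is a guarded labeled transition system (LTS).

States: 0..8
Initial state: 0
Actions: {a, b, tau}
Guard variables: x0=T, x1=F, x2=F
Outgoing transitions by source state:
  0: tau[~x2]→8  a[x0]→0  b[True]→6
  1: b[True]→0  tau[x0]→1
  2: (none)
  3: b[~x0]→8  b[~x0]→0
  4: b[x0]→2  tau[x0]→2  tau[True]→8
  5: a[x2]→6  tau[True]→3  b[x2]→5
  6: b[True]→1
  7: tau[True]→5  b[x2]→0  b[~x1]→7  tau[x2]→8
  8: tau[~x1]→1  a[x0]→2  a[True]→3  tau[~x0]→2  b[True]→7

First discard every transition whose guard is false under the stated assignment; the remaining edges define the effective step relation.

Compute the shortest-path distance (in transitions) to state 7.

Breadth-first toward 7:
  L0 = {0}
  L1 = {6,8}
  L2 = {1,2,3,7}
first hit 7 at d=2 via tau·b

Answer: 2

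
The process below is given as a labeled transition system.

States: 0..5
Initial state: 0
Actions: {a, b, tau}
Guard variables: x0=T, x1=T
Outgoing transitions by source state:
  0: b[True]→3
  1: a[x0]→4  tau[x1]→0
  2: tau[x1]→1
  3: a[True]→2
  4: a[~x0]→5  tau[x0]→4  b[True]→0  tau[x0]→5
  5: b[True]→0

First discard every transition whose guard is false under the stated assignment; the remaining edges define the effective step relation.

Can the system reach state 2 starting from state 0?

Answer: REACHABLE

Analysis:
9 transition(s) survive guard evaluation.
depth 0: {0}
depth 1: {3}  now seen {0,3}
depth 2: {2}  now seen {0,2,3}
depth 3: {1}  now seen {0,1,2,3}
depth 4: {4}  now seen {0,1,2,3,4}
depth 5: {5}  now seen {0,1,2,3,4,5}
R = {0,1,2,3,4,5}
trace reaching 2: b·a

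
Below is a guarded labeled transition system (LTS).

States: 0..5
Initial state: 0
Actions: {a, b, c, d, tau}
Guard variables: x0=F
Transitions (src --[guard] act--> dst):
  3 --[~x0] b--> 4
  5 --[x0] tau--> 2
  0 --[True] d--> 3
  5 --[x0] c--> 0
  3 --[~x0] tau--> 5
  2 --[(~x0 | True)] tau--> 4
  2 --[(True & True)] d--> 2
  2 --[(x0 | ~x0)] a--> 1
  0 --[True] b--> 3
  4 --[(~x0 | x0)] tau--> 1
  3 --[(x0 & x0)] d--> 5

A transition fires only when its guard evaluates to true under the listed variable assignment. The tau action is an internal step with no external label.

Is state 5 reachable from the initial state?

Answer: REACHABLE

Analysis:
Guard filter leaves 8 enabled edge(s).
Layer 0: {0}
Layer 1: {3}  now seen {0,3}
Layer 2: {4,5}  now seen {0,3,4,5}
Layer 3: {1}  now seen {0,1,3,4,5}
Reach set: {0,1,3,4,5}
witness 5: d·tau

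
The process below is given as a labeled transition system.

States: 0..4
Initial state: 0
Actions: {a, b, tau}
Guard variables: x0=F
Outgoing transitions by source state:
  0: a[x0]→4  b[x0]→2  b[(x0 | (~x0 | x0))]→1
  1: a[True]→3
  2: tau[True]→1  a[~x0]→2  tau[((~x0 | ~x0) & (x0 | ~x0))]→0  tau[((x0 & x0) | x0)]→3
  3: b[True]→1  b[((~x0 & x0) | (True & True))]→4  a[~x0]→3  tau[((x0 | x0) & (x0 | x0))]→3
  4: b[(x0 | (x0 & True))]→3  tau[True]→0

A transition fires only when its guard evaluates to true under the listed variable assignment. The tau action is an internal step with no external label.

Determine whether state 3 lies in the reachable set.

Guard filter leaves 9 enabled edge(s).
depth 0: {0}
depth 1: {1}  cumulative {0,1}
depth 2: {3}  cumulative {0,1,3}
depth 3: {4}  cumulative {0,1,3,4}
R = {0,1,3,4}
trace reaching 3: b·a

Answer: REACHABLE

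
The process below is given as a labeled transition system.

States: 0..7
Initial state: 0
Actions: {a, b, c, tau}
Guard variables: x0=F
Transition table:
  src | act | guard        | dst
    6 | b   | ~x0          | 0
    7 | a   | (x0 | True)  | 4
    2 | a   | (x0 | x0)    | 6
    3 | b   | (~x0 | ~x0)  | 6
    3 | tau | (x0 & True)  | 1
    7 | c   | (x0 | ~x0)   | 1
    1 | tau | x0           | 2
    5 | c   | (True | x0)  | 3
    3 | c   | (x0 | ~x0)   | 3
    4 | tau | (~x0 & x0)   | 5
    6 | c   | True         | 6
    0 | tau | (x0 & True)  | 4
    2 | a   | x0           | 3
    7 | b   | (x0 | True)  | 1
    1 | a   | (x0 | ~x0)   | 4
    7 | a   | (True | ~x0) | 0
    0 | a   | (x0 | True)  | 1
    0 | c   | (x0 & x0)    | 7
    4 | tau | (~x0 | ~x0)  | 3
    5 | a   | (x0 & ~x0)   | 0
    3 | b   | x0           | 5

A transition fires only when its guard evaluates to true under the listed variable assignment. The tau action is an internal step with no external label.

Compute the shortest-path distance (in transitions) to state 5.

Answer: UNREACHABLE

Working:
Breadth-first toward 5:
  Layer 0: {0}
  Layer 1: {1}
  Layer 2: {4}
  Layer 3: {3}
  Layer 4: {6}
5 never appears.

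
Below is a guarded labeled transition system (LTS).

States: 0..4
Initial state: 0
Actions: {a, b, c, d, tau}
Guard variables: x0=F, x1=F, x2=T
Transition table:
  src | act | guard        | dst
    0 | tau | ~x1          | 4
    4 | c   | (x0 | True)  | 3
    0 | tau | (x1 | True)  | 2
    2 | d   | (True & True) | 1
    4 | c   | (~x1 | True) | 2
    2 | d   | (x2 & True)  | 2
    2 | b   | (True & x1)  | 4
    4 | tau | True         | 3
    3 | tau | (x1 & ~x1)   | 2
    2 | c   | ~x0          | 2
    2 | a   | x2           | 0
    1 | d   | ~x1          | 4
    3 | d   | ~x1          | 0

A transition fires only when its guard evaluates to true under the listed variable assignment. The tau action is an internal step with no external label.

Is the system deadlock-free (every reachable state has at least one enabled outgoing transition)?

R = {0,1,2,3,4}
  0: tau→2  tau→4  [deg 2]
  1: d→4  [deg 1]
  2: a→0  c→2  d→1  d→2  [deg 4]
  3: d→0  [deg 1]
  4: c→2  c→3  tau→3  [deg 3]

Answer: DEADLOCK-FREE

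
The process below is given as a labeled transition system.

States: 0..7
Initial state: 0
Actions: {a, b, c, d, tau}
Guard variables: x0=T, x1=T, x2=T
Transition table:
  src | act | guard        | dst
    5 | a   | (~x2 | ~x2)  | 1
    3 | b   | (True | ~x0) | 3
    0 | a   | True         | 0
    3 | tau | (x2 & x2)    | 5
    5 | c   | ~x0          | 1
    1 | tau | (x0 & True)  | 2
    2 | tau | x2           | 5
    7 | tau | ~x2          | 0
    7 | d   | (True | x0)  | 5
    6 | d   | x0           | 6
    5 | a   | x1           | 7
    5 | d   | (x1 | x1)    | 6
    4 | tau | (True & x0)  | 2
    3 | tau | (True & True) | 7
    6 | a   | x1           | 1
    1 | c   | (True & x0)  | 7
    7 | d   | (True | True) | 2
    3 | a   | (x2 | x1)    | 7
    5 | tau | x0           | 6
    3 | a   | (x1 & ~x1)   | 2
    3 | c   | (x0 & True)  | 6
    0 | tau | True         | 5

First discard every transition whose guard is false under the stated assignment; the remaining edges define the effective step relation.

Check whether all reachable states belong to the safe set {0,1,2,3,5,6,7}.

Answer: INVARIANT HOLDS

Working:
Safe = {0,1,2,3,5,6,7}
R = {0,1,2,5,6,7}
  0: ✓
  1: ✓
  2: ✓
  5: ✓
  6: ✓
  7: ✓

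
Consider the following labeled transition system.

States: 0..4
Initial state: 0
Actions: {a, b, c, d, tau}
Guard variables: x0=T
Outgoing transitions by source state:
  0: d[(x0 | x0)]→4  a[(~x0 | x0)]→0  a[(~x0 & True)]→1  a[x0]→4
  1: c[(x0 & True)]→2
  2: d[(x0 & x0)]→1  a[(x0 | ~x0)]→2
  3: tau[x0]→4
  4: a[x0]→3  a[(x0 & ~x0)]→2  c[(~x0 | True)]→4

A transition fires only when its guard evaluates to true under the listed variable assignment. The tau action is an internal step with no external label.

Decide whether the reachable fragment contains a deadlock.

Reachable = {0,3,4}
  0: a→0  a→4  d→4  [3 out]
  3: tau→4  [1 out]
  4: a→3  c→4  [2 out]

Answer: DEADLOCK-FREE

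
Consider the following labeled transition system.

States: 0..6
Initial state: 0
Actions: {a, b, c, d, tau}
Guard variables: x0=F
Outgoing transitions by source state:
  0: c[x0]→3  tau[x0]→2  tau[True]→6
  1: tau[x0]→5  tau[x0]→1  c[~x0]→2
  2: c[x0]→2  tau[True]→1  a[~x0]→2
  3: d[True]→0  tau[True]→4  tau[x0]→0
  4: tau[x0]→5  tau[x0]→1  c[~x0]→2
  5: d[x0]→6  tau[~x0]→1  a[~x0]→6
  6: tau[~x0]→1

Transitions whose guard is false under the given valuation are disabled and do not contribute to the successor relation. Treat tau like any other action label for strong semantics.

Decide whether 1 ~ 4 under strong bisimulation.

Bisimulation quotient by refinement:
  P[0] = {{0,1,2,3,4,5,6}}
  P[1] = {{0,6},{1,4},{2,5},{3}}
  P[2] = {{0},{1,4},{2},{3},{5},{6}}
stable after 3 split(s): 6 block(s)
1∈{1,4}, 4∈{1,4}

Answer: BISIMILAR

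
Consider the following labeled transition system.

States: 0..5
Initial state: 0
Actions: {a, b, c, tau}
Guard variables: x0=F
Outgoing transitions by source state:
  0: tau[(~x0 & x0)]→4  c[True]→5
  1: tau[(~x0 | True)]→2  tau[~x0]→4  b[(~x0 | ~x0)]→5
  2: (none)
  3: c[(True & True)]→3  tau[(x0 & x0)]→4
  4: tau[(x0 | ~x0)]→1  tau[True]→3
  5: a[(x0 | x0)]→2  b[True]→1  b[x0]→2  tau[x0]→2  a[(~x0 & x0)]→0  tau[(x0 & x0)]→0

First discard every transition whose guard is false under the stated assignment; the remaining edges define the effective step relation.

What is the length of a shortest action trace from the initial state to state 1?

Answer: 2

Trace:
Breadth-first toward 1:
  Layer 0: {0}
  Layer 1: {5}
  Layer 2: {1}
depth(1)=2, e.g. c·b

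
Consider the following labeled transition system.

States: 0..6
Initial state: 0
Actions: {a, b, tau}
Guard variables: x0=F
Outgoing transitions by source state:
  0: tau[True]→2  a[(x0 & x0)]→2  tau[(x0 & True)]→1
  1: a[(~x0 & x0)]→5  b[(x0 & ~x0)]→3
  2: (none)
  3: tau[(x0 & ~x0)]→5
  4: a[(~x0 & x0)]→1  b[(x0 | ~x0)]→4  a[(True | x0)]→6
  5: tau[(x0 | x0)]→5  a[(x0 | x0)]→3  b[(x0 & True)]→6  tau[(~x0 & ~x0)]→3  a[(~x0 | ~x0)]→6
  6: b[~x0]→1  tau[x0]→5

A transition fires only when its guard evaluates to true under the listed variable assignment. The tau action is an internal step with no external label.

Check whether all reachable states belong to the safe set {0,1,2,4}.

Safe = {0,1,2,4}
Reachable = {0,2}
  0: safe
  2: safe

Answer: INVARIANT HOLDS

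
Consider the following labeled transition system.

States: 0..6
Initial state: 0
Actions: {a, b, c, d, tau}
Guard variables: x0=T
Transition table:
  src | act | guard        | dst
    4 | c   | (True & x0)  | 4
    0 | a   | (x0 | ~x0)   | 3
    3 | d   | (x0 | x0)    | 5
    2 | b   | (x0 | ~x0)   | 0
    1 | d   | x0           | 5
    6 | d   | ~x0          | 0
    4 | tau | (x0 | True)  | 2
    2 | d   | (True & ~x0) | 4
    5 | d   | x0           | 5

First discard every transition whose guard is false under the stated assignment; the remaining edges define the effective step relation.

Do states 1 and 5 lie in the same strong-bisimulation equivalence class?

Answer: BISIMILAR

Analysis:
Refine partition for ~:
  π0 = {{0,1,2,3,4,5,6}}
  π1 = {{0},{1,3,5},{2},{4},{6}}
stable after 2 split(s): 5 block(s)
1∈{1,3,5}, 5∈{1,3,5}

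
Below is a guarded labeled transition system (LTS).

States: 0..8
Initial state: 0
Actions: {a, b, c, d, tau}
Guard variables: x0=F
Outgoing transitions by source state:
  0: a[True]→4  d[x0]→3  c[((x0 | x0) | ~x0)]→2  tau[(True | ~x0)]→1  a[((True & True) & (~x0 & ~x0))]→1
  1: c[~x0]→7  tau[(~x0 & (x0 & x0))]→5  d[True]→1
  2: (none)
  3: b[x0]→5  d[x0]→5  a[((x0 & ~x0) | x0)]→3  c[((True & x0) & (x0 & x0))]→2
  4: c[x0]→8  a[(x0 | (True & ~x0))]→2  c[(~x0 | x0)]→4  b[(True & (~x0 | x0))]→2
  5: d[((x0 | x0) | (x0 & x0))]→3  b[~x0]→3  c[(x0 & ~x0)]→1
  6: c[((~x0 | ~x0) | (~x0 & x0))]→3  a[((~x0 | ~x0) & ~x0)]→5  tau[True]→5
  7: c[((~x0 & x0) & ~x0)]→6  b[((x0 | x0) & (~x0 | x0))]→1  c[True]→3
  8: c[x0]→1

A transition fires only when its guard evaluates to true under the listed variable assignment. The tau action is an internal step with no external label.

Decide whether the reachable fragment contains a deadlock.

R = {0,1,2,3,4,7}
  0: a→1  a→4  c→2  tau→1  [4 out]
  1: c→7  d→1  [2 out]
  2: ∅  [deadlock]
  3: ∅  [deadlock]
  4: a→2  b→2  c→4  [3 out]
  7: c→3  [1 out]
trace reaching 2: c

Answer: DEADLOCK at state 2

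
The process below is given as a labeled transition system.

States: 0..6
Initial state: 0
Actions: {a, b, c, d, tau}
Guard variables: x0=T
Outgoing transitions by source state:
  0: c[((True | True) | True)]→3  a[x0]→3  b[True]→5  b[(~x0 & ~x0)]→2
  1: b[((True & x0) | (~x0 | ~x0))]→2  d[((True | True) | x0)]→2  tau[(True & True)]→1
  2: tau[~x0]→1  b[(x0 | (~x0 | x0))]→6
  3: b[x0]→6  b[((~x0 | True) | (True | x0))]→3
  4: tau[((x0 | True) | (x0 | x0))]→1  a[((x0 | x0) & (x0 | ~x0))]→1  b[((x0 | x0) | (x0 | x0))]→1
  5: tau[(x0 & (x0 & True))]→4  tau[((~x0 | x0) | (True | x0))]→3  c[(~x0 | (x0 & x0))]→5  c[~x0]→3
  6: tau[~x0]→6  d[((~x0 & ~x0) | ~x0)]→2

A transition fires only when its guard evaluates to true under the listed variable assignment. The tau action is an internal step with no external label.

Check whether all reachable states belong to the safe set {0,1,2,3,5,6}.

Answer: INVARIANT VIOLATED at state 4

Analysis:
Allowed set {0,1,2,3,5,6}
R = {0,1,2,3,4,5,6}
  0: safe
  1: safe
  2: safe
  3: safe
  4: outside
  5: safe
  6: safe
reach 4 via b·tau — violates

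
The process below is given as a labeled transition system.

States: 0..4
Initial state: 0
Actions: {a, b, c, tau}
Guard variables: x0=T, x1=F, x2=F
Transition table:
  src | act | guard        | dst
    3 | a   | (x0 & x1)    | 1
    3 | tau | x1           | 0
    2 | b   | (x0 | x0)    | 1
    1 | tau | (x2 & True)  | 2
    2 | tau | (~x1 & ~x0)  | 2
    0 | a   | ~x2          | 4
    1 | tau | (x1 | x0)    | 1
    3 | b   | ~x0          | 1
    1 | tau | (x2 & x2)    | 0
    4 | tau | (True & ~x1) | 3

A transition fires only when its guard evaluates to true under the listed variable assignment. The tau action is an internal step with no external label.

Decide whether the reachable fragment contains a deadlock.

Answer: DEADLOCK at state 3

Working:
Reach set: {0,3,4}
  0: a→4  [1 exit(s)]
  3: ∅  [STUCK]
  4: tau→3  [1 exit(s)]
witness 3: a·tau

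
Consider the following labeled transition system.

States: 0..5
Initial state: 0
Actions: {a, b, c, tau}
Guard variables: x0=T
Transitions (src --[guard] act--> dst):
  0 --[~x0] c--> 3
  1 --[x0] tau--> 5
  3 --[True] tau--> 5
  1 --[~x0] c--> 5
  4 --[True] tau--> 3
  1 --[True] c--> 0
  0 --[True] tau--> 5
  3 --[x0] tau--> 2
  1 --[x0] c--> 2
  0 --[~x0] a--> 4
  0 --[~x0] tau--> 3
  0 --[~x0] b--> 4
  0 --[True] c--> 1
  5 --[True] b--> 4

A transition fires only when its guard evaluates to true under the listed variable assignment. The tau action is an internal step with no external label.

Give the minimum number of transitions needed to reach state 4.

Layered search for 4:
  depth 0: {0}
  depth 1: {1,5}
  depth 2: {2,4}
depth(4)=2, e.g. tau·b

Answer: 2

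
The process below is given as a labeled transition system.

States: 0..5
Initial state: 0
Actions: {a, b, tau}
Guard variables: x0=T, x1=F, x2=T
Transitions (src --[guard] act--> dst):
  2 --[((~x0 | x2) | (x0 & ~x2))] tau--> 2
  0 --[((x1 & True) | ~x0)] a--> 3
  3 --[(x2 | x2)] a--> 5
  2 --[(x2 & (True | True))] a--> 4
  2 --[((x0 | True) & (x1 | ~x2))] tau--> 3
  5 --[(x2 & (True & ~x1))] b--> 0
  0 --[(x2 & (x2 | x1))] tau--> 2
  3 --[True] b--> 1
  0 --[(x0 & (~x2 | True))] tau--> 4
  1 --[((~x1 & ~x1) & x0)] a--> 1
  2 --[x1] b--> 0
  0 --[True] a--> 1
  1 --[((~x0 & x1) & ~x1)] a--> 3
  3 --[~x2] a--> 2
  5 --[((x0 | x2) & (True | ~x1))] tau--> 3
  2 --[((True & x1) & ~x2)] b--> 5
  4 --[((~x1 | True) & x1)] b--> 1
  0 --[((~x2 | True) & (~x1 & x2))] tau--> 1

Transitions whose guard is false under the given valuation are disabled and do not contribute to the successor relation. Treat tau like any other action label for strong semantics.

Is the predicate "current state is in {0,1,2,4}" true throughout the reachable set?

Answer: INVARIANT HOLDS

Trace:
Allowed set {0,1,2,4}
Reachable = {0,1,2,4}
  0: ✓
  1: ✓
  2: ✓
  4: ✓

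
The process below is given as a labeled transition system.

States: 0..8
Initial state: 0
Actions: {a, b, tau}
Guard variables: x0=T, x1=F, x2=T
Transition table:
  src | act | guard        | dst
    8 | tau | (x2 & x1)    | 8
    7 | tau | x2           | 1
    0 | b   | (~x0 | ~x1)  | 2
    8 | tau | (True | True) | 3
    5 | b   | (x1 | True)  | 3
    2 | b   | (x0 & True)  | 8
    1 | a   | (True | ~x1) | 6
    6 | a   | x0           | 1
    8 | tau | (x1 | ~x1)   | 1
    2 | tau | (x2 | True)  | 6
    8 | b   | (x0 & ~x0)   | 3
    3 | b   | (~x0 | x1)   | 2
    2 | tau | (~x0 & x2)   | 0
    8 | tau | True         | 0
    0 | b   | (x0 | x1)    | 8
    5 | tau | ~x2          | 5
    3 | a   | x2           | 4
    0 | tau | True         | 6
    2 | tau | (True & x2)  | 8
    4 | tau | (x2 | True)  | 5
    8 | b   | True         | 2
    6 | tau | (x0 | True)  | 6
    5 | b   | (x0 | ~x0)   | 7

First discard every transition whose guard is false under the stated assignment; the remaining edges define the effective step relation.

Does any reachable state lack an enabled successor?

Reachable = {0,1,2,3,4,5,6,7,8}
  0: b→2  b→8  tau→6  [deg 3]
  1: a→6  [deg 1]
  2: b→8  tau→6  tau→8  [deg 3]
  3: a→4  [deg 1]
  4: tau→5  [deg 1]
  5: b→3  b→7  [deg 2]
  6: a→1  tau→6  [deg 2]
  7: tau→1  [deg 1]
  8: b→2  tau→0  tau→1  tau→3  [deg 4]

Answer: DEADLOCK-FREE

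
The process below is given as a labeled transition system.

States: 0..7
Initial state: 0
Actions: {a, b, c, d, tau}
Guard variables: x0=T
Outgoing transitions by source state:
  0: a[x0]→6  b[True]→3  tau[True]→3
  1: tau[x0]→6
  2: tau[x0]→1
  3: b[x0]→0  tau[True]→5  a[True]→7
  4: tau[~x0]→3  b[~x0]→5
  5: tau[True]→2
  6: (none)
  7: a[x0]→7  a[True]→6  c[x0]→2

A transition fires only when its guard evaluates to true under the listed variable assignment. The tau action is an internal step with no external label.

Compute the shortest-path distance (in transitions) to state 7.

Layered search for 7:
  depth 0: {0}
  depth 1: {3,6}
  depth 2: {5,7}
depth(7)=2, e.g. b·a

Answer: 2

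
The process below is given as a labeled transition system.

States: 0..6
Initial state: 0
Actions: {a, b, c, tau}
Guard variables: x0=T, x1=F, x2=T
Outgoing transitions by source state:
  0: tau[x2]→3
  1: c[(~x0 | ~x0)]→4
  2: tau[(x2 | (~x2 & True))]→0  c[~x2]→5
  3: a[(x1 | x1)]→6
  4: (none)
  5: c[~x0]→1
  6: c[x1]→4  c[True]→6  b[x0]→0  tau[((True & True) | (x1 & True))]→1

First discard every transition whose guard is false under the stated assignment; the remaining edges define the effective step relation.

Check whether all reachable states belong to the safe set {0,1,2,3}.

Safe = {0,1,2,3}
Reachable = {0,3}
  0: ok
  3: ok

Answer: INVARIANT HOLDS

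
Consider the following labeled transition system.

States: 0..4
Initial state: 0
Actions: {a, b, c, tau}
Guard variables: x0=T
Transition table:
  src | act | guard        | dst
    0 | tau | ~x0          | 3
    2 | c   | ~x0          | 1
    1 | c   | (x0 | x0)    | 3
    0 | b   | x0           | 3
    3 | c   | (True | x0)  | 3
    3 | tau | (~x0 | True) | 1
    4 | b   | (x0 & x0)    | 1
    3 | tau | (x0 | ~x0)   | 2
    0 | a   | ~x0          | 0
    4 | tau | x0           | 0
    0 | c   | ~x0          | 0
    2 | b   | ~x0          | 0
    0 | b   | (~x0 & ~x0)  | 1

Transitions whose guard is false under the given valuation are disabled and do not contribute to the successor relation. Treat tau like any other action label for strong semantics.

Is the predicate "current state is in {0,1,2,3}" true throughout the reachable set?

Inv-set: {0,1,2,3}
R = {0,1,2,3}
  0: safe
  1: safe
  2: safe
  3: safe

Answer: INVARIANT HOLDS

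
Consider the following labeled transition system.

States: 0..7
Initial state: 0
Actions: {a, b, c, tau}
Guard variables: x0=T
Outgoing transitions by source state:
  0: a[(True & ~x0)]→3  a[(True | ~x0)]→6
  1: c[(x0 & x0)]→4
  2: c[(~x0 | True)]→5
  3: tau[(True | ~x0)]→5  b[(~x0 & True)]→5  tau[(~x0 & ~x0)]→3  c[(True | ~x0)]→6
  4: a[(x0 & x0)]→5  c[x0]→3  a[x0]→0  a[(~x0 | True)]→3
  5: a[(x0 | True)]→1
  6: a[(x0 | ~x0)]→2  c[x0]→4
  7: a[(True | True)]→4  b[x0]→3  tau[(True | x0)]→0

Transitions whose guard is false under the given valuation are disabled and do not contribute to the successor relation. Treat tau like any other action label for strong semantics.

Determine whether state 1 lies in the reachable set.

Answer: REACHABLE

Working:
Guard filter leaves 15 enabled edge(s).
depth 0: {0}
depth 1: {6}  total {0,6}
depth 2: {2,4}  total {0,2,4,6}
depth 3: {3,5}  total {0,2,3,4,5,6}
depth 4: {1}  total {0,1,2,3,4,5,6}
Reach set: {0,1,2,3,4,5,6}
trace reaching 1: a·a·c·a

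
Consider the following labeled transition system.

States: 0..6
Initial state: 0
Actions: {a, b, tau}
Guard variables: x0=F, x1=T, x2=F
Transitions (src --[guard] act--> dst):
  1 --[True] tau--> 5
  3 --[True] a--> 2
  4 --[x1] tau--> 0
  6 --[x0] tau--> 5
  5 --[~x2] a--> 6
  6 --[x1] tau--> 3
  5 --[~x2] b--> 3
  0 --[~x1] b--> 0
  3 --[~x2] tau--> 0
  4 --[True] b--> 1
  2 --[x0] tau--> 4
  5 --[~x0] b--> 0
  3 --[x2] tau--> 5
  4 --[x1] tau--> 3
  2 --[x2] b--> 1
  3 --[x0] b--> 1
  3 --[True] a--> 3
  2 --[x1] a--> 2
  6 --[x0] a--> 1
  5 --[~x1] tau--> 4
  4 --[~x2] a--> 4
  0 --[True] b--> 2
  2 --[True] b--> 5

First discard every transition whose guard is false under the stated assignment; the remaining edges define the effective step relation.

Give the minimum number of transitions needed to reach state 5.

Layered search for 5:
  depth 0: {0}
  depth 1: {2}
  depth 2: {5}
first hit 5 at d=2 via b·b

Answer: 2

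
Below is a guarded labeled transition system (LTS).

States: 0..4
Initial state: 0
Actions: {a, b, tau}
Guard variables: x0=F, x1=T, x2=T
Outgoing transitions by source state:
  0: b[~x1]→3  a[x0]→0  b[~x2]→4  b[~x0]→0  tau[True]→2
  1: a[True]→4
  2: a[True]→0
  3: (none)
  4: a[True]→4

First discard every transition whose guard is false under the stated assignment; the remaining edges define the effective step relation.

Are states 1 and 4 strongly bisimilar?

Compute ~ classes (split until stable):
  π0 = {{0,1,2,3,4}}
  π1 = {{0},{1,2,4},{3}}
  π2 = {{0},{1,4},{2},{3}}
stable after 3 split(s): 4 block(s)
class of 1: {1,4}; class of 4: {1,4}

Answer: BISIMILAR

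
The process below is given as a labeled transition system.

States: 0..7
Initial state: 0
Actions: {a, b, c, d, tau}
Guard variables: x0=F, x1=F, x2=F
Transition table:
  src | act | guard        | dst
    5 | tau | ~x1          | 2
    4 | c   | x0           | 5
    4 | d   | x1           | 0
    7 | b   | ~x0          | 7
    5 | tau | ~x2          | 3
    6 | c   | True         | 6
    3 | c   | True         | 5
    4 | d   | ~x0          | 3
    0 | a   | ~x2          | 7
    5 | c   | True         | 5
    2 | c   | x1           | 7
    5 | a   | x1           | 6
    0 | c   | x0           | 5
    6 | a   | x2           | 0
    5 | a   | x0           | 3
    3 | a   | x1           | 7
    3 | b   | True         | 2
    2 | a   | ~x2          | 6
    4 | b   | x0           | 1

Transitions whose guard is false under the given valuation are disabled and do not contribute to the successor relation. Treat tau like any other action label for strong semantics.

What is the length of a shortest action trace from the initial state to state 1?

Layered search for 1:
  Layer 0: {0}
  Layer 1: {7}
1 never appears.

Answer: UNREACHABLE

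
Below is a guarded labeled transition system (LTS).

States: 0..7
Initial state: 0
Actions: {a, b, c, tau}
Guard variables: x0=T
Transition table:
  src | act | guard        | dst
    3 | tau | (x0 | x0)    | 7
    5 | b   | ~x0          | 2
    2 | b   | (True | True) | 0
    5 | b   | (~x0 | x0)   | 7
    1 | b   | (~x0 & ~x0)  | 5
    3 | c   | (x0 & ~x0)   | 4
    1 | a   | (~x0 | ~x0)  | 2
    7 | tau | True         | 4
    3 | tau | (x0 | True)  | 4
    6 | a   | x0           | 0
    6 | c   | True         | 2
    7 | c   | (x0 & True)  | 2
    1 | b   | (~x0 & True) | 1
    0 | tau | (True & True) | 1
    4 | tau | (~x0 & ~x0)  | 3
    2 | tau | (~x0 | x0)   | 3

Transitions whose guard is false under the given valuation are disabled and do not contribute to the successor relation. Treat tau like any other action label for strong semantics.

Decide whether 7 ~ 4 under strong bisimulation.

Bisimulation quotient by refinement:
  P[0] = {{0,1,2,3,4,5,6,7}}
  P[1] = {{0,3},{1,4},{2},{5},{6},{7}}
  P[2] = {{0},{1,4},{2},{3},{5},{6},{7}}
stable after 3 split(s): 7 block(s)
class of 7: {7}; class of 4: {1,4}

Answer: NOT BISIMILAR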